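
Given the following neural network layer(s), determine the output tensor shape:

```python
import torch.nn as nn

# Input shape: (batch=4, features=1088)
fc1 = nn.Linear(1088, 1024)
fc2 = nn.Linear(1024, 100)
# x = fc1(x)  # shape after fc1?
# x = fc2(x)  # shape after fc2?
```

Input: (4, 1088) -> after fc1: (4, 1024) -> Output: (4, 100)

Answer: (4, 100)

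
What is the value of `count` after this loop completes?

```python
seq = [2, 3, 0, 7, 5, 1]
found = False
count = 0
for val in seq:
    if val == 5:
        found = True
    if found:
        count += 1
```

Count elements after first 5 in [2, 3, 0, 7, 5, 1]
`count` takes the values: 0 → 1 → 2

Answer: 2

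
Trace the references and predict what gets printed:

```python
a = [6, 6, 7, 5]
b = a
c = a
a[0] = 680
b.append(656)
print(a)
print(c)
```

Key concept: multiple aliases.
Step by step:
`a = [6, 6, 7, 5]` → a = [6, 6, 7, 5]
`b = a` → b = [6, 6, 7, 5] (same object as a)
`c = a` → c = [6, 6, 7, 5] (same object as a, b)
`a[0] = 680` → a = [680, 6, 7, 5] (same object as b, c); b = [680, 6, 7, 5] (same object as a, c); c = [680, 6, 7, 5] (same object as a, b)
`b.append(656)` → a = [680, 6, 7, 5, 656] (same object as b, c); b = [680, 6, 7, 5, 656] (same object as a, c); c = [680, 6, 7, 5, 656] (same object as a, b)
`print(a)` → prints [680, 6, 7, 5, 656]
`print(c)` → prints [680, 6, 7, 5, 656]

Answer:
[680, 6, 7, 5, 656]
[680, 6, 7, 5, 656]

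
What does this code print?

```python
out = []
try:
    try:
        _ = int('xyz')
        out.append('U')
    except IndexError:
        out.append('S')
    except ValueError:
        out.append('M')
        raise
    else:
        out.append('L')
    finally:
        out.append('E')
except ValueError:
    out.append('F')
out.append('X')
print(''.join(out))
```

Execution trace: 'M' (inner except ValueError) → 'E' (inner finally) → 'F' (outer except ValueError) → 'X' (after the try/except). Output: MEFX

Answer: MEFX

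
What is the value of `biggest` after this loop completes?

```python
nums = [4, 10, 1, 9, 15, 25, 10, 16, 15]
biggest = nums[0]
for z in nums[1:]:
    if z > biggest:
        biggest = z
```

Maximum of [4, 10, 1, 9, 15, 25, 10, 16, 15]
`biggest` takes the values: 4 → 10 → 15 → 25

Answer: 25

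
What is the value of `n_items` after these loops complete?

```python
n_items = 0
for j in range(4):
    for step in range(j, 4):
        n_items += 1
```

Upper triangle: 4 + 3 + ... + 1
`n_items` takes the values: 0 → 1 → 2 → 3 → 4 → 5 → 6 → 7 → 8 → 9 → 10

Answer: 10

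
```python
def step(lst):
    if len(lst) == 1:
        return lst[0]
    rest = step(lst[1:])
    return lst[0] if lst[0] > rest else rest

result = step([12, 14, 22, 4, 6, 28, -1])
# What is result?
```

Recursive max over [12, 14, 22, 4, 6, 28, -1] = 28

Answer: 28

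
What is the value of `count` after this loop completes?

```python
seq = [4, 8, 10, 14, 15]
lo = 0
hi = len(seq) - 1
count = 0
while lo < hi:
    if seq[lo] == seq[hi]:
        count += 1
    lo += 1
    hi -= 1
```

Count matching pairs from ends
`count` takes the values: 0

Answer: 0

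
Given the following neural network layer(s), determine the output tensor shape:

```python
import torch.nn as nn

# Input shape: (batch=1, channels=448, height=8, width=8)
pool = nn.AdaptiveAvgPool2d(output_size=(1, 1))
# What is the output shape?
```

Input: (1, 448, 8, 8) -> Output: (1, 448, 1, 1)

Answer: (1, 448, 1, 1)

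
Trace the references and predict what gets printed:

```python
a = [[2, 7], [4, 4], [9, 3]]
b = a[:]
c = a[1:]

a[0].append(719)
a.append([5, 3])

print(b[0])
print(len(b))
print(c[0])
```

Key concept: slice with nested mutation.
Step by step:
`a = [[2, 7], [4, 4], [9, 3]]` → a = [[2, 7], [4, 4], [9, 3]]
`b = a[:]` → b = [[2, 7], [4, 4], [9, 3]]
`c = a[1:]` → c = [[4, 4], [9, 3]]
`a[0].append(719)` → a = [[2, 7, 719], [4, 4], [9, 3]]; b = [[2, 7, 719], [4, 4], [9, 3]]
`a.append([5, 3])` → a = [[2, 7, 719], [4, 4], [9, 3], [5, 3]]
`print(b[0])` → prints [2, 7, 719]
`print(len(b))` → prints 3
`print(c[0])` → prints [4, 4]

Answer:
[2, 7, 719]
3
[4, 4]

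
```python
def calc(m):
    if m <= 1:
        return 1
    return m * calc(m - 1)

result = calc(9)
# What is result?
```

calc(9) = 9 * 8 * 7 * 6 * 5 * 4 * 3 * 2 * 1 = 362880

Answer: 362880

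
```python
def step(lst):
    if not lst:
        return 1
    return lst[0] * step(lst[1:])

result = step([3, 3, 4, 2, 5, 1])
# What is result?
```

Product over [3, 3, 4, 2, 5, 1] = 3 * 3 * 4 * 2 * 5 * 1 = 360

Answer: 360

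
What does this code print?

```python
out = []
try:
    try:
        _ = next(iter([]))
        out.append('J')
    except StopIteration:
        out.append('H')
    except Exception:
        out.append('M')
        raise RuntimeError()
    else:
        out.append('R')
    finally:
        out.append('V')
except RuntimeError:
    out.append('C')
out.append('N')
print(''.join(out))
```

Execution trace: 'H' (inner except StopIteration) → 'V' (inner finally) → 'N' (after the try/except). Output: HVN

Answer: HVN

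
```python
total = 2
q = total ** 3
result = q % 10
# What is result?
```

Trace:
`total = 2` → total = 2
`q = total ** 3` → q = 8
`result = q % 10` → result = 8
So result = 8

Answer: 8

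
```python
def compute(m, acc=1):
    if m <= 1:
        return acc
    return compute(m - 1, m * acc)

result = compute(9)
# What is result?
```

Accumulator trace (n, acc): (9, 1) -> (8, 9) -> (7, 72) -> (6, 504) -> (5, 3024) -> (4, 15120) -> (3, 60480) -> (2, 181440) -> (1, 362880) -> return 362880

Answer: 362880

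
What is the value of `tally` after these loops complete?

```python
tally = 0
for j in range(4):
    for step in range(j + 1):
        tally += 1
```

Triangle: 1 + 2 + ... + 4
`tally` takes the values: 0 → 1 → 2 → 3 → 4 → 5 → 6 → 7 → 8 → 9 → 10

Answer: 10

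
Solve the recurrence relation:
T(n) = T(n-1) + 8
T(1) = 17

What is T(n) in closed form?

Unrolling: T(n) = T(1) + 8·(n-1) = 17 + 8(n-1) = 8n + 9.

Answer: T(n) = 8n + 9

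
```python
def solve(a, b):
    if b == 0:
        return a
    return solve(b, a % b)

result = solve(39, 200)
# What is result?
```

solve(39, 200) -> solve(200, 39) -> solve(39, 5) -> solve(5, 4) -> solve(4, 1) -> solve(1, 0) -> 1

Answer: 1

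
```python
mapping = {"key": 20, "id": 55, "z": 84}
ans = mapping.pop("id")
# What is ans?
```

Trace:
`mapping = {"key": 20, "id": 55, "z": 84}` → mapping = {'key': 20, 'id': 55, 'z': 84}
`ans = mapping.pop("id")` → mapping = {'key': 20, 'z': 84}; ans = 55
So ans = 55

Answer: 55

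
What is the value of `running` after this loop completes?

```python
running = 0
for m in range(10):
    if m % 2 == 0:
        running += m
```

Sum of even numbers 0 to 9
`running` takes the values: 0 → 2 → 6 → 12 → 20

Answer: 20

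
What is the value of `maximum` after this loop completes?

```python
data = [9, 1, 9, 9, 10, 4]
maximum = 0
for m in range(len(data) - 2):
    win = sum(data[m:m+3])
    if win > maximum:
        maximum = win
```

Max sum of 3-element window in [9, 1, 9, 9, 10, 4]
`maximum` takes the values: 0 → 19 → 28

Answer: 28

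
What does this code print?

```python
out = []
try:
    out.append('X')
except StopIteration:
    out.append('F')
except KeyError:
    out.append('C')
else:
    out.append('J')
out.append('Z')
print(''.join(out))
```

Execution trace: 'X' (try body, no exception) → 'J' (else) → 'Z' (after the try/except). Output: XJZ

Answer: XJZ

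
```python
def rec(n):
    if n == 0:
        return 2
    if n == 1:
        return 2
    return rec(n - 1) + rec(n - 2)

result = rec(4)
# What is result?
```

Build up from base cases: rec(0)=2, rec(1)=2, rec(2)=4, rec(3)=6, rec(4)=10

Answer: 10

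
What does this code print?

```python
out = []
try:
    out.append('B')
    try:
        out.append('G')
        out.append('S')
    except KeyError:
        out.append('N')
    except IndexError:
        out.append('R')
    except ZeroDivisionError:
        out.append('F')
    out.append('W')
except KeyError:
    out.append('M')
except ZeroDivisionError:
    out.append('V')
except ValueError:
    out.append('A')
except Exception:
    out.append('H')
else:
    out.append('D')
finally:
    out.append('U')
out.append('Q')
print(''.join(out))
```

Execution trace: 'B' (try body) → 'G' (inner try body) → 'S' (inner try body, no exception) → 'W' (try body, no exception) → 'D' (else) → 'U' (finally) → 'Q' (after the try/except). Output: BGSWDUQ

Answer: BGSWDUQ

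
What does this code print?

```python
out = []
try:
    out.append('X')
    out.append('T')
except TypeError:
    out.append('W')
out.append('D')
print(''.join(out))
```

Execution trace: 'X' (try body) → 'T' (try body, no exception) → 'D' (after the try/except). Output: XTD

Answer: XTD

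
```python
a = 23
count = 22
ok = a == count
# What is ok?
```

Trace:
`a = 23` → a = 23
`count = 22` → count = 22
`ok = a == count` → ok = False
So ok = False

Answer: False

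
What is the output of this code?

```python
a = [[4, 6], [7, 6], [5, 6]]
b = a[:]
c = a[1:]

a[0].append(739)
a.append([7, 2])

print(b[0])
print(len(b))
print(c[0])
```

Key concept: slice with nested mutation.
Step by step:
`a = [[4, 6], [7, 6], [5, 6]]` → a = [[4, 6], [7, 6], [5, 6]]
`b = a[:]` → b = [[4, 6], [7, 6], [5, 6]]
`c = a[1:]` → c = [[7, 6], [5, 6]]
`a[0].append(739)` → a = [[4, 6, 739], [7, 6], [5, 6]]; b = [[4, 6, 739], [7, 6], [5, 6]]
`a.append([7, 2])` → a = [[4, 6, 739], [7, 6], [5, 6], [7, 2]]
`print(b[0])` → prints [4, 6, 739]
`print(len(b))` → prints 3
`print(c[0])` → prints [7, 6]

Answer:
[4, 6, 739]
3
[7, 6]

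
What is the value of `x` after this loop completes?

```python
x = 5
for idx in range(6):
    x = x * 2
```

Multiply by 2, 6 times: 5 * 2^6 = 320
`x` takes the values: 5 → 10 → 20 → 40 → 80 → 160 → 320

Answer: 320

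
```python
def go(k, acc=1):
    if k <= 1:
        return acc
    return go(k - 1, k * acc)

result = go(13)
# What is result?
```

Accumulator trace (n, acc): (13, 1) -> (12, 13) -> (11, 156) -> (10, 1716) -> (9, 17160) -> (8, 154440) -> (7, 1235520) -> (6, 8648640) -> (5, 51891840) -> (4, 259459200) -> (3, 1037836800) -> (2, 3113510400) -> (1, 6227020800) -> return 6227020800

Answer: 6227020800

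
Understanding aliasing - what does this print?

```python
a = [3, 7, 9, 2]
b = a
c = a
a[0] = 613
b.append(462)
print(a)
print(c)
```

Key concept: multiple aliases.
Step by step:
`a = [3, 7, 9, 2]` → a = [3, 7, 9, 2]
`b = a` → b = [3, 7, 9, 2] (same object as a)
`c = a` → c = [3, 7, 9, 2] (same object as a, b)
`a[0] = 613` → a = [613, 7, 9, 2] (same object as b, c); b = [613, 7, 9, 2] (same object as a, c); c = [613, 7, 9, 2] (same object as a, b)
`b.append(462)` → a = [613, 7, 9, 2, 462] (same object as b, c); b = [613, 7, 9, 2, 462] (same object as a, c); c = [613, 7, 9, 2, 462] (same object as a, b)
`print(a)` → prints [613, 7, 9, 2, 462]
`print(c)` → prints [613, 7, 9, 2, 462]

Answer:
[613, 7, 9, 2, 462]
[613, 7, 9, 2, 462]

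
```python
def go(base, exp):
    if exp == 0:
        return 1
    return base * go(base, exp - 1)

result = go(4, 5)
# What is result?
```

go(4, 5) = 4 * 4 * 4 * 4 * 4 = 1024

Answer: 1024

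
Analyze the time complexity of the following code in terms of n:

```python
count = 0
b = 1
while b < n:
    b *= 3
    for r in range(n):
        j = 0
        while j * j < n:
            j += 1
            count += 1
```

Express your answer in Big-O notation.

Each loop level contributes: log n × n × √n. Multiplying the contributions gives O(n√n log n).

Answer: O(n√n log n)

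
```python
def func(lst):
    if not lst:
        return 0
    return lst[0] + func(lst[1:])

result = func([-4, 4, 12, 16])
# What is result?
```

(-4) + 4 + 12 + 16 + 0 = 28

Answer: 28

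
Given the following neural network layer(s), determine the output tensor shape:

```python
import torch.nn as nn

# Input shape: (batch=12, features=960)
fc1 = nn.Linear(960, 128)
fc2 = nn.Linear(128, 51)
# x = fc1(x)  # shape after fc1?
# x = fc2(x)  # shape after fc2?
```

Input: (12, 960) -> after fc1: (12, 128) -> Output: (12, 51)

Answer: (12, 51)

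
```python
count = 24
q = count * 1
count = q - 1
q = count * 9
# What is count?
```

Trace:
`count = 24` → count = 24
`q = count * 1` → q = 24
`count = q - 1` → count = 23
`q = count * 9` → q = 207
So count = 23

Answer: 23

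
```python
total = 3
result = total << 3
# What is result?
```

Trace:
`total = 3` → total = 3
`result = total << 3` → result = 24
So result = 24

Answer: 24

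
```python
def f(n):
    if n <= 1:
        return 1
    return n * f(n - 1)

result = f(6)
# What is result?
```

f(6) = 6 * 5 * 4 * 3 * 2 * 1 = 720

Answer: 720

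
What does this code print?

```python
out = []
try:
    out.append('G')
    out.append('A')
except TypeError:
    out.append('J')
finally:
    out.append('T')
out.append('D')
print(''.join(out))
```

Execution trace: 'G' (try body) → 'A' (try body, no exception) → 'T' (finally) → 'D' (after the try/except). Output: GATD

Answer: GATD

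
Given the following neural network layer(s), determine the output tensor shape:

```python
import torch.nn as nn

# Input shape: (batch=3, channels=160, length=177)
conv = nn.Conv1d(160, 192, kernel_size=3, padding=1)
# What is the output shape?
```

Input: (3, 160, 177) -> Output: (3, 192, 177)

Answer: (3, 192, 177)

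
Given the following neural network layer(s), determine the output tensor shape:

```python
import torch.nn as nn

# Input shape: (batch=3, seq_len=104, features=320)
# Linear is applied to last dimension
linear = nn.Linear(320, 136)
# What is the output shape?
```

Input: (3, 104, 320) -> Output: (3, 104, 136)

Answer: (3, 104, 136)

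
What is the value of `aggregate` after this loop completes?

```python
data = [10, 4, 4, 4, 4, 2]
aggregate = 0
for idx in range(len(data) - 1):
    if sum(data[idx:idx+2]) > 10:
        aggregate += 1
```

Count windows with sum > 10
`aggregate` takes the values: 0 → 1

Answer: 1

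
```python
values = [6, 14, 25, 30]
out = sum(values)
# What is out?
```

Trace:
`values = [6, 14, 25, 30]` → values = [6, 14, 25, 30]
`out = sum(values)` → out = 75
So out = 75

Answer: 75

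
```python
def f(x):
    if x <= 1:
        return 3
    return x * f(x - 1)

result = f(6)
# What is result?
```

f(6) = 6 * 5 * 4 * 3 * 2 * 3 = 2160

Answer: 2160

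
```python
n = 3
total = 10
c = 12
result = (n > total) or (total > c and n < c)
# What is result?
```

Trace:
`n = 3` → n = 3
`total = 10` → total = 10
`c = 12` → c = 12
`result = (n > total) or (total > c and n < c)` → result = False
So result = False

Answer: False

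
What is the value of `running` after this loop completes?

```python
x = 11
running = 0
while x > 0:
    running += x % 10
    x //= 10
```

Sum digits of 11
`running` takes the values: 0 → 1 → 2

Answer: 2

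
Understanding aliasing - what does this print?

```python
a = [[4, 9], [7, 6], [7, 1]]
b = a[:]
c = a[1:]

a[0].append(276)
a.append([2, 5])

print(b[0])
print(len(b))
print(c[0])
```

Key concept: slice with nested mutation.
Step by step:
`a = [[4, 9], [7, 6], [7, 1]]` → a = [[4, 9], [7, 6], [7, 1]]
`b = a[:]` → b = [[4, 9], [7, 6], [7, 1]]
`c = a[1:]` → c = [[7, 6], [7, 1]]
`a[0].append(276)` → a = [[4, 9, 276], [7, 6], [7, 1]]; b = [[4, 9, 276], [7, 6], [7, 1]]
`a.append([2, 5])` → a = [[4, 9, 276], [7, 6], [7, 1], [2, 5]]
`print(b[0])` → prints [4, 9, 276]
`print(len(b))` → prints 3
`print(c[0])` → prints [7, 6]

Answer:
[4, 9, 276]
3
[7, 6]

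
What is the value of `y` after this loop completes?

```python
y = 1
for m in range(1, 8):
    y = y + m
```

Start at 1, add 1 through 7
`y` takes the values: 1 → 2 → 4 → 7 → 11 → 16 → 22 → 29

Answer: 29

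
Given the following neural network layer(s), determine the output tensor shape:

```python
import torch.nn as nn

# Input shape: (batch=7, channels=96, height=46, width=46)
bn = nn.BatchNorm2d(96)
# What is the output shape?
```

Input: (7, 96, 46, 46) -> Output: (7, 96, 46, 46)

Answer: (7, 96, 46, 46)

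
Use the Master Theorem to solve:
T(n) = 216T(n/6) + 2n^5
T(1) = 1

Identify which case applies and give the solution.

a=216, b=6, f(n)=2n^5. log_6(216) = 3. Since c=5 > 3 and the regularity condition holds (216(n/6)^5 = (216/6^5)n^5 with 216/6^5 < 1), Case 3 applies: T(n) = Θ(f(n)) = O(n^5).

Answer: O(n^5) - Case 3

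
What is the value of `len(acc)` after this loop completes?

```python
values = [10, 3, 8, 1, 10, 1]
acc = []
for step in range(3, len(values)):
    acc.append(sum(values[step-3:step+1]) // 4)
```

Number of 4-element averages
`acc` takes the values: [] → [5] → [5, 5] → [5, 5, 5]
So `len(acc)` = 3

Answer: 3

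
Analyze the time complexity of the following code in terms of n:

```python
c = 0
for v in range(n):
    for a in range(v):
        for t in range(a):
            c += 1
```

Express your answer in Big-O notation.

Each loop level contributes: n × n × n. Multiplying the contributions gives O(n^3).

Answer: O(n^3)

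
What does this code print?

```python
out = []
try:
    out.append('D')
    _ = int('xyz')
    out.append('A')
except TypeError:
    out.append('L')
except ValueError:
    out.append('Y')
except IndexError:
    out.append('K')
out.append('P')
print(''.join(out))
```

Execution trace: 'D' (try body) → 'Y' (except ValueError) → 'P' (after the try/except). Output: DYP

Answer: DYP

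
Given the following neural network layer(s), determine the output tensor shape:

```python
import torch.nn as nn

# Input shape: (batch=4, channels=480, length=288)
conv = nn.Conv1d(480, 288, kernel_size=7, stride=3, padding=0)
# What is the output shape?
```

Input: (4, 480, 288) -> Output: (4, 288, 94)

Answer: (4, 288, 94)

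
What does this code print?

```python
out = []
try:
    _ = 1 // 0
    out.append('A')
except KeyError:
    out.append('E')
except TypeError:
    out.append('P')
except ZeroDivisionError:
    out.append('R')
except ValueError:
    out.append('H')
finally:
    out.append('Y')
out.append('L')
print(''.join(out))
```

Execution trace: 'R' (except ZeroDivisionError) → 'Y' (finally) → 'L' (after the try/except). Output: RYL

Answer: RYL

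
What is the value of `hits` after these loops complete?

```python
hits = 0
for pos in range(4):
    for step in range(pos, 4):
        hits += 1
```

Upper triangle: 4 + 3 + ... + 1
`hits` takes the values: 0 → 1 → 2 → 3 → 4 → 5 → 6 → 7 → 8 → 9 → 10

Answer: 10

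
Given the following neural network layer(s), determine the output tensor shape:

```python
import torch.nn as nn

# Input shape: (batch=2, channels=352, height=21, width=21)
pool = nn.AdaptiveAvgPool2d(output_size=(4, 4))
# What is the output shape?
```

Input: (2, 352, 21, 21) -> Output: (2, 352, 4, 4)

Answer: (2, 352, 4, 4)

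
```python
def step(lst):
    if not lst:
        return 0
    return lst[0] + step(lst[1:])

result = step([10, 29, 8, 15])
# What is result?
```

10 + 29 + 8 + 15 + 0 = 62

Answer: 62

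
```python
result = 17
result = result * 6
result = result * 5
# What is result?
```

Trace:
`result = 17` → result = 17
`result = result * 6` → result = 102
`result = result * 5` → result = 510
So result = 510

Answer: 510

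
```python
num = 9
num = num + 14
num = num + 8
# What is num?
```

Trace:
`num = 9` → num = 9
`num = num + 14` → num = 23
`num = num + 8` → num = 31
So num = 31

Answer: 31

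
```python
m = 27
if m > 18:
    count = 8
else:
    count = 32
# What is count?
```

Trace:
`m = 27` → m = 27
`if m > 18: ...` → m > 18 is True → count = 8
So count = 8

Answer: 8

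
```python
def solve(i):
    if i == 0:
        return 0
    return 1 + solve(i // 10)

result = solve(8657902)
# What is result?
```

Count of digits of 8657902: 7

Answer: 7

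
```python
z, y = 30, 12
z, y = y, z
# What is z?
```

Trace:
`z, y = 30, 12` → z = 30; y = 12
`z, y = y, z` → z = 12; y = 30
So z = 12

Answer: 12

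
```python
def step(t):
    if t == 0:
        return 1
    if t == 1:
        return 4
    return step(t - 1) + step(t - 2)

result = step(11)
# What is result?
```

Build up from base cases: step(0)=1, step(1)=4, step(2)=5, step(3)=9, step(4)=14, step(5)=23, step(6)=37, ..., step(11)=411

Answer: 411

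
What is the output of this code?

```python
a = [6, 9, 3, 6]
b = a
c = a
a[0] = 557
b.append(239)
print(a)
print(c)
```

Key concept: multiple aliases.
Step by step:
`a = [6, 9, 3, 6]` → a = [6, 9, 3, 6]
`b = a` → b = [6, 9, 3, 6] (same object as a)
`c = a` → c = [6, 9, 3, 6] (same object as a, b)
`a[0] = 557` → a = [557, 9, 3, 6] (same object as b, c); b = [557, 9, 3, 6] (same object as a, c); c = [557, 9, 3, 6] (same object as a, b)
`b.append(239)` → a = [557, 9, 3, 6, 239] (same object as b, c); b = [557, 9, 3, 6, 239] (same object as a, c); c = [557, 9, 3, 6, 239] (same object as a, b)
`print(a)` → prints [557, 9, 3, 6, 239]
`print(c)` → prints [557, 9, 3, 6, 239]

Answer:
[557, 9, 3, 6, 239]
[557, 9, 3, 6, 239]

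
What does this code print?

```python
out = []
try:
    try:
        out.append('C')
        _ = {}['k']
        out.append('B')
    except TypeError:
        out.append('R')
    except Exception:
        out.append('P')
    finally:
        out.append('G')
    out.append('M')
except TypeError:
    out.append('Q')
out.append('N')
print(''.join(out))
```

Execution trace: 'C' (inner try body) → 'P' (inner except Exception) → 'G' (inner finally) → 'M' (try body, no exception) → 'N' (after the try/except). Output: CPGMN

Answer: CPGMN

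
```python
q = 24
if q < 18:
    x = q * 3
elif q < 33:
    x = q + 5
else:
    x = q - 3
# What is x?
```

Trace:
`q = 24` → q = 24
`if q < 18: ...` → q < 18 is False, q < 33 is True → x = 29
So x = 29

Answer: 29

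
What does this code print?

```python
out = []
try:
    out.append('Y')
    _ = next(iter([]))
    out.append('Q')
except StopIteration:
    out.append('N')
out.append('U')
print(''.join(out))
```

Execution trace: 'Y' (try body) → 'N' (except StopIteration) → 'U' (after the try/except). Output: YNU

Answer: YNU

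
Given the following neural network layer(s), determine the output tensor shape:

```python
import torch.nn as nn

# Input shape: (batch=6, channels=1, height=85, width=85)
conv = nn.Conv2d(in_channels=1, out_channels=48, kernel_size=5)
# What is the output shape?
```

Input: (6, 1, 85, 85) -> Output: (6, 48, 81, 81)

Answer: (6, 48, 81, 81)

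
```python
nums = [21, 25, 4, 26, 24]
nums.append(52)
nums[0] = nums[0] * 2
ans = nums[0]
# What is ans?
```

Trace:
`nums = [21, 25, 4, 26, 24]` → nums = [21, 25, 4, 26, 24]
`nums.append(52)` → nums = [21, 25, 4, 26, 24, 52]
`nums[0] = nums[0] * 2` → nums = [42, 25, 4, 26, 24, 52]
`ans = nums[0]` → ans = 42
So ans = 42

Answer: 42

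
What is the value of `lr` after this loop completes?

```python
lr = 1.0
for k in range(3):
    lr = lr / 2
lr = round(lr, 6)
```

Halving LR 3 times: 1 / 2^3
`lr` takes the values: 1.0 → 0.5 → 0.25 → 0.125

Answer: 0.125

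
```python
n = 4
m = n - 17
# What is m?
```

Trace:
`n = 4` → n = 4
`m = n - 17` → m = -13
So m = -13

Answer: -13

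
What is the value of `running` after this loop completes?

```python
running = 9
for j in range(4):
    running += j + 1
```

Start at 9, add 1 to 4 = 19
`running` takes the values: 9 → 10 → 12 → 15 → 19

Answer: 19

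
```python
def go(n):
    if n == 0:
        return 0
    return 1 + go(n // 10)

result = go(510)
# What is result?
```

Count of digits of 510: 3

Answer: 3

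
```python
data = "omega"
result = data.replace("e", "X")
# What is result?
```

Trace:
`data = "omega"` → data = 'omega'
`result = data.replace("e", "X")` → result = 'omXga'
So result = 'omXga'

Answer: 'omXga'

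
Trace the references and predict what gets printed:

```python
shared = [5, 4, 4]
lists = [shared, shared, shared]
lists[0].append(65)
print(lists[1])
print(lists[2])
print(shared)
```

Key concept: list of same reference.
Step by step:
`shared = [5, 4, 4]` → shared = [5, 4, 4]
`lists = [shared, shared, shared]` → lists = [[5, 4, 4], [5, 4, 4], [5, 4, 4]]
`lists[0].append(65)` → shared = [5, 4, 4, 65]; lists = [[5, 4, 4, 65], [5, 4, 4, 65], [5, 4, 4, 65]]
`print(lists[1])` → prints [5, 4, 4, 65]
`print(lists[2])` → prints [5, 4, 4, 65]
`print(shared)` → prints [5, 4, 4, 65]

Answer:
[5, 4, 4, 65]
[5, 4, 4, 65]
[5, 4, 4, 65]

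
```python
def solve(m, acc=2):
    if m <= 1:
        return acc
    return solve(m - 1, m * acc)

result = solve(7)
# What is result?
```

Accumulator trace (n, acc): (7, 2) -> (6, 14) -> (5, 84) -> (4, 420) -> (3, 1680) -> (2, 5040) -> (1, 10080) -> return 10080

Answer: 10080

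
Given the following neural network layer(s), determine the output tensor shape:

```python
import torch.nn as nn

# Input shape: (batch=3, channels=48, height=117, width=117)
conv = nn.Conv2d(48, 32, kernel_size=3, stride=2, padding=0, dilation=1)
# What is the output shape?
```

Input: (3, 48, 117, 117) -> Output: (3, 32, 58, 58)

Answer: (3, 32, 58, 58)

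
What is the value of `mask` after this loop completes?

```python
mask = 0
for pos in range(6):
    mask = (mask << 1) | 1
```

Build 6 consecutive 1-bits: 0b111111
`mask` takes the values: 0 → 1 → 3 → 7 → 15 → 31 → 63

Answer: 63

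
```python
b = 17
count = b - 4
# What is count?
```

Trace:
`b = 17` → b = 17
`count = b - 4` → count = 13
So count = 13

Answer: 13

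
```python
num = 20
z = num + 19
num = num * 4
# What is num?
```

Trace:
`num = 20` → num = 20
`z = num + 19` → z = 39
`num = num * 4` → num = 80
So num = 80

Answer: 80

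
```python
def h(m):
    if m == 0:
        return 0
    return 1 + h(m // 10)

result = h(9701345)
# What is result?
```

Count of digits of 9701345: 7

Answer: 7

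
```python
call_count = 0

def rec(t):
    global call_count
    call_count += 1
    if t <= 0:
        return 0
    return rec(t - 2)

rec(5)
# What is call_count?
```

Linear recursion stepping by 2: 4 calls from t=5 down to ≤0.

Answer: 4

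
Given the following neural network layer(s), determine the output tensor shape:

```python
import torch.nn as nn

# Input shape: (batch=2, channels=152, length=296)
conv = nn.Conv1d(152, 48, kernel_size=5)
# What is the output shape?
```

Input: (2, 152, 296) -> Output: (2, 48, 292)

Answer: (2, 48, 292)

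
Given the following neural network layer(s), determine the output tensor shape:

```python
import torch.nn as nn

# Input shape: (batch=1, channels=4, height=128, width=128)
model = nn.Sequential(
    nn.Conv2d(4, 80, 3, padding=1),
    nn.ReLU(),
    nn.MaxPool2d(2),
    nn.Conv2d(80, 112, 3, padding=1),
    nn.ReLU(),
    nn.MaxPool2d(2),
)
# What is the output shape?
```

Input: (1, 4, 128, 128) -> after first Conv2d: (1, 80, 128, 128) -> after first MaxPool2d: (1, 80, 64, 64) -> after second Conv2d: (1, 112, 64, 64) -> Output: (1, 112, 32, 32)

Answer: (1, 112, 32, 32)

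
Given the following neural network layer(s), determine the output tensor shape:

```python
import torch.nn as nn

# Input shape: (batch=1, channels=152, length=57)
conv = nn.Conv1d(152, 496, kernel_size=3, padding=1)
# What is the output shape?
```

Input: (1, 152, 57) -> Output: (1, 496, 57)

Answer: (1, 496, 57)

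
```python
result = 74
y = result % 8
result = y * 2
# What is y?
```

Trace:
`result = 74` → result = 74
`y = result % 8` → y = 2
`result = y * 2` → result = 4
So y = 2

Answer: 2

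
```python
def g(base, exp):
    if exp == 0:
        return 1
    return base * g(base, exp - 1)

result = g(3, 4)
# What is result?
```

g(3, 4) = 3 * 3 * 3 * 3 = 81

Answer: 81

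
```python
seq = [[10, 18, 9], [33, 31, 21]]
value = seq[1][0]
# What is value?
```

Trace:
`seq = [[10, 18, 9], [33, 31, 21]]` → seq = [[10, 18, 9], [33, 31, 21]]
`value = seq[1][0]` → value = 33
So value = 33

Answer: 33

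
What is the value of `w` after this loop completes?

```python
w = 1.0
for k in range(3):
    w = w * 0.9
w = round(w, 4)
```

Exponential decay: 1.0 * 0.9^3
`w` takes the values: 1.0 → 0.9 → 0.81 → 0.729

Answer: 0.729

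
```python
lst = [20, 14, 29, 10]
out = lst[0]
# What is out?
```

Trace:
`lst = [20, 14, 29, 10]` → lst = [20, 14, 29, 10]
`out = lst[0]` → out = 20
So out = 20

Answer: 20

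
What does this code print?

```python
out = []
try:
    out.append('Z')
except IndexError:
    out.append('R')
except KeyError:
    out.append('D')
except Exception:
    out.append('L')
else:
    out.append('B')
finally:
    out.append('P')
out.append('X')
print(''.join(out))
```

Execution trace: 'Z' (try body, no exception) → 'B' (else) → 'P' (finally) → 'X' (after the try/except). Output: ZBPX

Answer: ZBPX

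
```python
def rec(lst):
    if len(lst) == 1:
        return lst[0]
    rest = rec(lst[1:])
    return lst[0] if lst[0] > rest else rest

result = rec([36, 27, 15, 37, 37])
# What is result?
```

Recursive max over [36, 27, 15, 37, 37] = 37

Answer: 37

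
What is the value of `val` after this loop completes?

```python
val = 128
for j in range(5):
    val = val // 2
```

Halve 5 times: 128 // 2^5 = 4
`val` takes the values: 128 → 64 → 32 → 16 → 8 → 4

Answer: 4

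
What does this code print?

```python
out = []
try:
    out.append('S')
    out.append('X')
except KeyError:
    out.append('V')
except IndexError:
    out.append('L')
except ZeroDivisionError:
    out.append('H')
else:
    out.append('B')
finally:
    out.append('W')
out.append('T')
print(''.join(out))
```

Execution trace: 'S' (try body) → 'X' (try body, no exception) → 'B' (else) → 'W' (finally) → 'T' (after the try/except). Output: SXBWT

Answer: SXBWT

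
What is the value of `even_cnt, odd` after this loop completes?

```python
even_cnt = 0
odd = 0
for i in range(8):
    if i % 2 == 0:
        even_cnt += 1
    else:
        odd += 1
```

Count evens and odds in range(8)
`even_cnt, odd` takes the values: (0, 0) → (1, 0) → (1, 1) → (2, 1) → (2, 2) → (3, 2) → (3, 3) → (4, 3) → (4, 4)

Answer: 4, 4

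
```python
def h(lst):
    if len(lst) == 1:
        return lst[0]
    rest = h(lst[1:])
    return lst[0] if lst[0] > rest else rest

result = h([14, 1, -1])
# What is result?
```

Recursive max over [14, 1, -1] = 14

Answer: 14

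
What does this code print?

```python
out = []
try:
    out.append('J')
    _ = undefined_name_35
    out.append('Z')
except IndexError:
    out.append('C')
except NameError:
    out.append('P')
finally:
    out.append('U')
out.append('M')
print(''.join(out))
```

Execution trace: 'J' (try body) → 'P' (except NameError) → 'U' (finally) → 'M' (after the try/except). Output: JPUM

Answer: JPUM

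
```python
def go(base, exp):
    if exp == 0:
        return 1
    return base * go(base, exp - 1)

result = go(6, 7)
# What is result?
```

go(6, 7) = 6 * 6 * 6 * 6 * 6 * 6 * 6 = 279936

Answer: 279936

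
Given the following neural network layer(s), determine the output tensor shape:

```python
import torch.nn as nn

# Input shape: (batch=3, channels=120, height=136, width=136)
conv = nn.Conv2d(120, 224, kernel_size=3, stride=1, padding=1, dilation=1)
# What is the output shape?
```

Input: (3, 120, 136, 136) -> Output: (3, 224, 136, 136)

Answer: (3, 224, 136, 136)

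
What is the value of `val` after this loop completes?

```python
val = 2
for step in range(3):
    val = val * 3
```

Multiply by 3, 3 times: 2 * 3^3 = 54
`val` takes the values: 2 → 6 → 18 → 54

Answer: 54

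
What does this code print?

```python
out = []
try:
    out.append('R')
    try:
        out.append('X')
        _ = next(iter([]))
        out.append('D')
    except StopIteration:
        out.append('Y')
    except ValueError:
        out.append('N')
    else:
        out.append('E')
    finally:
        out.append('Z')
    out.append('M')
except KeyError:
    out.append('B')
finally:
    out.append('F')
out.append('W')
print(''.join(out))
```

Execution trace: 'R' (try body) → 'X' (inner try body) → 'Y' (inner except StopIteration) → 'Z' (inner finally) → 'M' (try body, no exception) → 'F' (finally) → 'W' (after the try/except). Output: RXYZMFW

Answer: RXYZMFW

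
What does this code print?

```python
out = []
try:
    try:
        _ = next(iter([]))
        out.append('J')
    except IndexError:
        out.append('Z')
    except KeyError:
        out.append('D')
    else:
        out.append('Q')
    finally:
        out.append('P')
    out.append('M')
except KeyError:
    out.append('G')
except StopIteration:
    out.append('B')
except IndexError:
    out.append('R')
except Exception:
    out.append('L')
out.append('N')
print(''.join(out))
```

Execution trace: 'P' (inner finally) → 'B' (except StopIteration) → 'N' (after the try/except). Output: PBN

Answer: PBN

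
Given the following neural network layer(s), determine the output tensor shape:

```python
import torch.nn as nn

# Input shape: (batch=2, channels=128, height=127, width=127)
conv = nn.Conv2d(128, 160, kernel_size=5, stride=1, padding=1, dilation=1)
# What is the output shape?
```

Input: (2, 128, 127, 127) -> Output: (2, 160, 125, 125)

Answer: (2, 160, 125, 125)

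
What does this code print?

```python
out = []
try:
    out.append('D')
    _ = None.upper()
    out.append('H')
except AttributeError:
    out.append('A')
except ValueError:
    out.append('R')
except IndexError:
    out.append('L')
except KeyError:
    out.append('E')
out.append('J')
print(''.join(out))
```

Execution trace: 'D' (try body) → 'A' (except AttributeError) → 'J' (after the try/except). Output: DAJ

Answer: DAJ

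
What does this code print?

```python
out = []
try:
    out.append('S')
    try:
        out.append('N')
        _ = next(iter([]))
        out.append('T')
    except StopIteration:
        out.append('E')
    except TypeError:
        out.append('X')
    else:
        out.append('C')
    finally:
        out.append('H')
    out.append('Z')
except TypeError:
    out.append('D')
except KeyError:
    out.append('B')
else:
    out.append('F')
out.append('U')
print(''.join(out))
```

Execution trace: 'S' (try body) → 'N' (inner try body) → 'E' (inner except StopIteration) → 'H' (inner finally) → 'Z' (try body, no exception) → 'F' (else) → 'U' (after the try/except). Output: SNEHZFU

Answer: SNEHZFU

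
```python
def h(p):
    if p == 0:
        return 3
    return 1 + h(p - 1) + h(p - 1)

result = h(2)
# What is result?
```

h(p) = 1 + 2·h(p-1), h(0)=3. Closed form: (3+1)·2^2 - 1 = 15.

Answer: 15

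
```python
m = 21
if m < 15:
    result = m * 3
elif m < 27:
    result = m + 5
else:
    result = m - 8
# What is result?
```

Trace:
`m = 21` → m = 21
`if m < 15: ...` → m < 15 is False, m < 27 is True → result = 26
So result = 26

Answer: 26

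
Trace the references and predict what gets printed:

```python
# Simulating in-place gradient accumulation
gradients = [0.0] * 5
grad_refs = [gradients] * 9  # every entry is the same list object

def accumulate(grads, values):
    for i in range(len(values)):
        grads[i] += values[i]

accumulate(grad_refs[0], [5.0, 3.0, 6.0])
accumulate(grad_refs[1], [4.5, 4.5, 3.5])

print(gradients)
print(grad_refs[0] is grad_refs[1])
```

Key concept: gradient accumulation aliasing.
Step by step:
`gradients = [0.0] * 5` → gradients = [0.0, 0.0, 0.0, 0.0, 0.0]
`grad_refs = [gradients] * 9` → grad_refs = [[0.0, 0.0, 0.0, 0.0, 0.0], [0.0, 0.0, 0.0, 0.0, 0.0], [0.0, 0.0, 0.0, 0.0, 0.0], [0.0, 0.0, 0.0, 0.0, 0.0], [0.0, 0.0, 0.0, 0.0, 0.0], [0.0, 0.0, 0.0, 0.0, 0.0], [0.0, 0.0, 0.0, 0.0, 0.0], [0.0, 0.0, 0.0, 0.0, 0.0], [0.0, 0.0, 0.0, 0.0, 0.0]]
`accumulate(grad_refs[0], [5.0, 3.0, 6.0])` → gradients = [5.0, 3.0, 6.0, 0.0, 0.0]; grad_refs = [[5.0, 3.0, 6.0, 0.0, 0.0], [5.0, 3.0, 6.0, 0.0, 0.0], [5.0, 3.0, 6.0, 0.0, 0.0], [5.0, 3.0, 6.0, 0.0, 0.0], [5.0, 3.0, 6.0, 0.0, 0.0], [5.0, 3.0, 6.0, 0.0, 0.0], [5.0, 3.0, 6.0, 0.0, 0.0], [5.0, 3.0, 6.0, 0.0, 0.0], [5.0, 3.0, 6.0, 0.0, 0.0]]
`accumulate(grad_refs[1], [4.5, 4.5, 3.5])` → gradients = [9.5, 7.5, 9.5, 0.0, 0.0]; grad_refs = [[9.5, 7.5, 9.5, 0.0, 0.0], [9.5, 7.5, 9.5, 0.0, 0.0], [9.5, 7.5, 9.5, 0.0, 0.0], [9.5, 7.5, 9.5, 0.0, 0.0], [9.5, 7.5, 9.5, 0.0, 0.0], [9.5, 7.5, 9.5, 0.0, 0.0], [9.5, 7.5, 9.5, 0.0, 0.0], [9.5, 7.5, 9.5, 0.0, 0.0], [9.5, 7.5, 9.5, 0.0, 0.0]]
`print(gradients)` → prints [9.5, 7.5, 9.5, 0.0, 0.0]
`print(grad_refs[0] is grad_refs[1])` → prints True

Answer:
[9.5, 7.5, 9.5, 0.0, 0.0]
True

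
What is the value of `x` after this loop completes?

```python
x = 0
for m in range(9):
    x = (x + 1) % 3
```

Increment mod 3, 9 times = 0
`x` takes the values: 0 → 1 → 2 → 0 → 1 → 2 → 0 → 1 → 2 → 0

Answer: 0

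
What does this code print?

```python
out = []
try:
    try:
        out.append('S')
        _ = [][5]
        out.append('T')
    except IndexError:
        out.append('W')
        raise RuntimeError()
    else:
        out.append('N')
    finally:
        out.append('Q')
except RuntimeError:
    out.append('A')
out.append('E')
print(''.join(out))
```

Execution trace: 'S' (inner try body) → 'W' (inner except IndexError) → 'Q' (inner finally) → 'A' (outer except RuntimeError) → 'E' (after the try/except). Output: SWQAE

Answer: SWQAE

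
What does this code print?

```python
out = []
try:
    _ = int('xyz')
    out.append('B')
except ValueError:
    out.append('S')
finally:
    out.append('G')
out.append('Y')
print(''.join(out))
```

Execution trace: 'S' (except ValueError) → 'G' (finally) → 'Y' (after the try/except). Output: SGY

Answer: SGY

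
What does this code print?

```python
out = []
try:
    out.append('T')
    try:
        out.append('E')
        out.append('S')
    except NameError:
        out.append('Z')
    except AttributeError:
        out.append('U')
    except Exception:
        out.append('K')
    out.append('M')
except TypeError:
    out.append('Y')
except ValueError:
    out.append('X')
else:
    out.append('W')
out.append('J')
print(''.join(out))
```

Execution trace: 'T' (try body) → 'E' (inner try body) → 'S' (inner try body, no exception) → 'M' (try body, no exception) → 'W' (else) → 'J' (after the try/except). Output: TESMWJ

Answer: TESMWJ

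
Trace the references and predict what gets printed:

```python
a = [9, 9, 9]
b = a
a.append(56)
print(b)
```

Key concept: basic list aliasing.
Step by step:
`a = [9, 9, 9]` → a = [9, 9, 9]
`b = a` → b = [9, 9, 9] (same object as a)
`a.append(56)` → a = [9, 9, 9, 56] (same object as b); b = [9, 9, 9, 56] (same object as a)
`print(b)` → prints [9, 9, 9, 56]

Answer: [9, 9, 9, 56]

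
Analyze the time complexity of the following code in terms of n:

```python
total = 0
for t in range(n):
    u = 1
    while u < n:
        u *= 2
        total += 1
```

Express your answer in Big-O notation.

Each loop level contributes: n × log n. Multiplying the contributions gives O(n log n).

Answer: O(n log n)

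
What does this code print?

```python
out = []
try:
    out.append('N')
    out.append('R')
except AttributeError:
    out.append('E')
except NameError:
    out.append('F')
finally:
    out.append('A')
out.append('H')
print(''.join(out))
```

Execution trace: 'N' (try body) → 'R' (try body, no exception) → 'A' (finally) → 'H' (after the try/except). Output: NRAH

Answer: NRAH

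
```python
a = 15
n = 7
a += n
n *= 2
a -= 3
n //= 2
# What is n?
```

Trace:
`a = 15` → a = 15
`n = 7` → n = 7
`a += n` → a = 22
`n *= 2` → n = 14
`a -= 3` → a = 19
`n //= 2` → n = 7
So n = 7

Answer: 7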